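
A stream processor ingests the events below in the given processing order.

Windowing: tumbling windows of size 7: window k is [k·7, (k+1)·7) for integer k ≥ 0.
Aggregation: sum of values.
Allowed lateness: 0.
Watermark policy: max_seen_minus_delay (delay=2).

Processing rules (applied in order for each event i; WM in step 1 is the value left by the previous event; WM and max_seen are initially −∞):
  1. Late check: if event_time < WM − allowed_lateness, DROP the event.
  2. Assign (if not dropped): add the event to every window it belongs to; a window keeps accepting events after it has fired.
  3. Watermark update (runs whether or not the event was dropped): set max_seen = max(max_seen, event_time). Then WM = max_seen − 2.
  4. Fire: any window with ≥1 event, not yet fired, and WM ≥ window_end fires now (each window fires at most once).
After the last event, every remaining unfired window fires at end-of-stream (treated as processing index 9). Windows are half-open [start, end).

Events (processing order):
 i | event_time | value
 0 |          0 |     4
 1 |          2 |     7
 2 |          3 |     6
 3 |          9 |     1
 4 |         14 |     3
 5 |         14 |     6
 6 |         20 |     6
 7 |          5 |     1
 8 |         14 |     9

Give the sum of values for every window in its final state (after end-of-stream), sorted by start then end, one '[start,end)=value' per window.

i=0 t=0 v=4: → [0,7); WM=-2
i=1 t=2 v=7: → [0,7); WM=0
i=2 t=3 v=6: → [0,7); WM=1
i=3 t=9 v=1: → [7,14); WM=7; [0,7) fires=17
i=4 t=14 v=3: → [14,21); WM=12
i=5 t=14 v=6: → [14,21); WM=12
i=6 t=20 v=6: → [14,21); WM=18; [7,14) fires=1
i=7 t=5 v=1: DROP (t<18-0); WM=18
i=8 t=14 v=9: DROP (t<18-0); WM=18

[0,7)=17 [7,14)=1 [14,21)=15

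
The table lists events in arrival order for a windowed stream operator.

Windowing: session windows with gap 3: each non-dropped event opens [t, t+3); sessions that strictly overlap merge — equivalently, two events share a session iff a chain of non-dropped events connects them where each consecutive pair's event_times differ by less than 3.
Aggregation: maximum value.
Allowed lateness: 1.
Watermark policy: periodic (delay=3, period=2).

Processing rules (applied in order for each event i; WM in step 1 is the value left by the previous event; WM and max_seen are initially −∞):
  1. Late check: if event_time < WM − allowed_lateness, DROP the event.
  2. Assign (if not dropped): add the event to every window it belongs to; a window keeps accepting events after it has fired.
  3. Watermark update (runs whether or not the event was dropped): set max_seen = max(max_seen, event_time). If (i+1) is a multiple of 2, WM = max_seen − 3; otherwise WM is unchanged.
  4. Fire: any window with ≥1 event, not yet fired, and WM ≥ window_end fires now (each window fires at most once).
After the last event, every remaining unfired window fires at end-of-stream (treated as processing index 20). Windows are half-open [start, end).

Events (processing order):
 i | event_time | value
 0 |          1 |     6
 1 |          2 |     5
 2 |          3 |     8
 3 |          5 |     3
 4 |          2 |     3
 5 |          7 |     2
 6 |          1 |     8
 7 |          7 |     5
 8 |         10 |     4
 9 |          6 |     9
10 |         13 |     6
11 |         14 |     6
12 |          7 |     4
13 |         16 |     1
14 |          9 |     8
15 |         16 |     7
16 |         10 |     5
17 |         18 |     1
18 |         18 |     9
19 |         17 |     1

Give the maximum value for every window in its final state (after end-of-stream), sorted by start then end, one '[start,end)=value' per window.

i=0 t=1 v=6: → [1,4); WM=−∞
i=1 t=2 v=5: → [1,5); WM=-1
i=2 t=3 v=8: → [1,6); WM=-1
i=3 t=5 v=3: → [1,8); WM=2
i=4 t=2 v=3: → [1,8); WM=2
i=5 t=7 v=2: → [1,10); WM=4
i=6 t=1 v=8: DROP (t<4-1); WM=4
i=7 t=7 v=5: → [1,10); WM=4
i=8 t=10 v=4: → [10,13); WM=4
i=9 t=6 v=9: → [1,10); WM=7
i=10 t=13 v=6: → [13,16); WM=7
i=11 t=14 v=6: → [13,17); WM=11
i=12 t=7 v=4: DROP (t<11-1); WM=11
i=13 t=16 v=1: → [13,19); WM=13
i=14 t=9 v=8: DROP (t<13-1); WM=13
i=15 t=16 v=7: → [13,19); WM=13
i=16 t=10 v=5: DROP (t<13-1); WM=13
i=17 t=18 v=1: → [13,21); WM=15
i=18 t=18 v=9: → [13,21); WM=15
i=19 t=17 v=1: → [13,21); WM=15

[1,10)=9 [10,13)=4 [13,21)=9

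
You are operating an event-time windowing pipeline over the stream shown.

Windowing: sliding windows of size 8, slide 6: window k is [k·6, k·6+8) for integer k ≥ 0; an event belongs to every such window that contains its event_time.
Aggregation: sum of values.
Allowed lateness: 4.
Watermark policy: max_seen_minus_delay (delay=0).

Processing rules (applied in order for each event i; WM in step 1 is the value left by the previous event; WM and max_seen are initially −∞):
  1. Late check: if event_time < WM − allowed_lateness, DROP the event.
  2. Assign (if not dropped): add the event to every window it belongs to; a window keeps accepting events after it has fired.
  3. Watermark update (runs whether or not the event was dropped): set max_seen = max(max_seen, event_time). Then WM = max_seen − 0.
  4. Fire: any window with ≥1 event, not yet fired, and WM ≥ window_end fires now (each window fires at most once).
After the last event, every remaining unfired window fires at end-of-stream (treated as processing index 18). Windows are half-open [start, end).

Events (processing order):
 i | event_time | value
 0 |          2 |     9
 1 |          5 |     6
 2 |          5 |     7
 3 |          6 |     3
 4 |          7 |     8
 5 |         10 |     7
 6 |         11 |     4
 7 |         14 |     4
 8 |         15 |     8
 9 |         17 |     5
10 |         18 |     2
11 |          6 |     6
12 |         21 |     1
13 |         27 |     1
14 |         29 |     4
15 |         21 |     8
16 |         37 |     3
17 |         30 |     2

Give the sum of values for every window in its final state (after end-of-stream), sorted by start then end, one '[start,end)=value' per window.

[0,8)=33 [6,14)=22 [12,20)=19 [18,26)=3 [24,32)=5 [30,38)=3 [36,44)=3

i=0 t=2 v=9: → [0,8); WM=2
i=1 t=5 v=6: → [0,8); WM=5
i=2 t=5 v=7: → [0,8); WM=5
i=3 t=6 v=3: → [6,14),[0,8); WM=6
i=4 t=7 v=8: → [6,14),[0,8); WM=7
i=5 t=10 v=7: → [6,14); WM=10; [0,8) fires=33
i=6 t=11 v=4: → [6,14); WM=11
i=7 t=14 v=4: → [12,20); WM=14; [6,14) fires=22
i=8 t=15 v=8: → [12,20); WM=15
i=9 t=17 v=5: → [12,20); WM=17
i=10 t=18 v=2: → [18,26),[12,20); WM=18
i=11 t=6 v=6: DROP (t<18-4); WM=18
i=12 t=21 v=1: → [18,26); WM=21; [12,20) fires=19
i=13 t=27 v=1: → [24,32); WM=27; [18,26) fires=3
i=14 t=29 v=4: → [24,32); WM=29
i=15 t=21 v=8: DROP (t<29-4); WM=29
i=16 t=37 v=3: → [36,44),[30,38); WM=37; [24,32) fires=5
i=17 t=30 v=2: DROP (t<37-4); WM=37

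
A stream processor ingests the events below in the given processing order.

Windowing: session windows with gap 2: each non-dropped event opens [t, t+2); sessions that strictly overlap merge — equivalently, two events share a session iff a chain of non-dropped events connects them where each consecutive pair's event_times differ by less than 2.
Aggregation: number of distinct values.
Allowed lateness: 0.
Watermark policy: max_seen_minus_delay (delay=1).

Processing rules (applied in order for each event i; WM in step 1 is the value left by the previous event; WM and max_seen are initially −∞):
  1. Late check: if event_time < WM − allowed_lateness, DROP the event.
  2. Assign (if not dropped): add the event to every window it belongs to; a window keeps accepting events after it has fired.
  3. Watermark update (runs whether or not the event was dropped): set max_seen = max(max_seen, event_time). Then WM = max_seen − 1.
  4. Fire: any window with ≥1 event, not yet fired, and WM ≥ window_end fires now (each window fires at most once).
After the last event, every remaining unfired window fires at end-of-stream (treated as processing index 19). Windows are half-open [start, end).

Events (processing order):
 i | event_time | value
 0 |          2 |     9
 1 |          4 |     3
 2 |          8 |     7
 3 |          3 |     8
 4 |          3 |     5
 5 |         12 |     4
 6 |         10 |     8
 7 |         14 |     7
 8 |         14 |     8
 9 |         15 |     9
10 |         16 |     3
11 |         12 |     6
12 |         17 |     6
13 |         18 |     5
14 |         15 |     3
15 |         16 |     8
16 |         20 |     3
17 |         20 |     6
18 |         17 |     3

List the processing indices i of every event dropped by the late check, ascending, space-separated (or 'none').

3 4 6 11 14 15 18

i=0 t=2 v=9: → [2,4); WM=1
i=1 t=4 v=3: → [4,6); WM=3
i=2 t=8 v=7: → [8,10); WM=7
i=3 t=3 v=8: DROP (t<7-0); WM=7
i=4 t=3 v=5: DROP (t<7-0); WM=7
i=5 t=12 v=4: → [12,14); WM=11
i=6 t=10 v=8: DROP (t<11-0); WM=11
i=7 t=14 v=7: → [14,16); WM=13
i=8 t=14 v=8: → [14,16); WM=13
i=9 t=15 v=9: → [14,17); WM=14
i=10 t=16 v=3: → [14,18); WM=15
i=11 t=12 v=6: DROP (t<15-0); WM=15
i=12 t=17 v=6: → [14,19); WM=16
i=13 t=18 v=5: → [14,20); WM=17
i=14 t=15 v=3: DROP (t<17-0); WM=17
i=15 t=16 v=8: DROP (t<17-0); WM=17
i=16 t=20 v=3: → [20,22); WM=19
i=17 t=20 v=6: → [20,22); WM=19
i=18 t=17 v=3: DROP (t<19-0); WM=19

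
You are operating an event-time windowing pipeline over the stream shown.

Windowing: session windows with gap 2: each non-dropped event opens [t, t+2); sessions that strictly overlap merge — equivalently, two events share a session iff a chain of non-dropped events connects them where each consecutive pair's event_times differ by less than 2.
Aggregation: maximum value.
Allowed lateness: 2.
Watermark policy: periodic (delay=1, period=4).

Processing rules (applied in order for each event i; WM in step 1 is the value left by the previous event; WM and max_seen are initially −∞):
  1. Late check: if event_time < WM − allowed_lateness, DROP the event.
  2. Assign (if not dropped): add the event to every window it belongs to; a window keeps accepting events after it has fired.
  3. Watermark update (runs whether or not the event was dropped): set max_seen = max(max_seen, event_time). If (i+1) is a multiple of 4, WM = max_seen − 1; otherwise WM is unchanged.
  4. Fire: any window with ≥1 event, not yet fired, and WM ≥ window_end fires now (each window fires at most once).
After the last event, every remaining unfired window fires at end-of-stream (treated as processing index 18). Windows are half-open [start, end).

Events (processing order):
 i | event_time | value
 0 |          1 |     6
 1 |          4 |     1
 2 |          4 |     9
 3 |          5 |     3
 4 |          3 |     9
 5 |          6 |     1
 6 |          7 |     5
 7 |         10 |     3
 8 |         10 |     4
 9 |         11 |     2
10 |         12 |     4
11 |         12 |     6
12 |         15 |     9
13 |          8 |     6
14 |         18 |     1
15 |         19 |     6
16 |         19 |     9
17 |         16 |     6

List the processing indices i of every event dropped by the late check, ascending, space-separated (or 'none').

13

i=0 t=1 v=6: → [1,3); WM=−∞
i=1 t=4 v=1: → [4,6); WM=−∞
i=2 t=4 v=9: → [4,6); WM=−∞
i=3 t=5 v=3: → [4,7); WM=4
i=4 t=3 v=9: → [3,7); WM=4
i=5 t=6 v=1: → [3,8); WM=4
i=6 t=7 v=5: → [3,9); WM=4
i=7 t=10 v=3: → [10,12); WM=9
i=8 t=10 v=4: → [10,12); WM=9
i=9 t=11 v=2: → [10,13); WM=9
i=10 t=12 v=4: → [10,14); WM=9
i=11 t=12 v=6: → [10,14); WM=11
i=12 t=15 v=9: → [15,17); WM=11
i=13 t=8 v=6: DROP (t<11-2); WM=11
i=14 t=18 v=1: → [18,20); WM=11
i=15 t=19 v=6: → [18,21); WM=18
i=16 t=19 v=9: → [18,21); WM=18
i=17 t=16 v=6: → [15,18); WM=18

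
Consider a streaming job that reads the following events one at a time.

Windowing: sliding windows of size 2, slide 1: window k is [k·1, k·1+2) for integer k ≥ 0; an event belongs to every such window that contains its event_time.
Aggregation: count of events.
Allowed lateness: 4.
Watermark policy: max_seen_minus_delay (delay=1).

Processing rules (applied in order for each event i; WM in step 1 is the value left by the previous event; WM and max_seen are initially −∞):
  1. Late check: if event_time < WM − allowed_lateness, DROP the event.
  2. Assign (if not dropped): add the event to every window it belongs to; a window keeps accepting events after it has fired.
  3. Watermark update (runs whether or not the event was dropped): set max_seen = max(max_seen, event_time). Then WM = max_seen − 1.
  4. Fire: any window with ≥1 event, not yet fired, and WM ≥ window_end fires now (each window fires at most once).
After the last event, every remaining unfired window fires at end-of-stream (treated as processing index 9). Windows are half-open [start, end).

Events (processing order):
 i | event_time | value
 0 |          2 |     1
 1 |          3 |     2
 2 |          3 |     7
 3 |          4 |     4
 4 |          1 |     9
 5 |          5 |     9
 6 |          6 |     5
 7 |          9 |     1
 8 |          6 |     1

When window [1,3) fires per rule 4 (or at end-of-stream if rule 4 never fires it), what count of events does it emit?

1

i=0 t=2 v=1: → [2,4),[1,3); WM=1
i=1 t=3 v=2: → [3,5),[2,4); WM=2
i=2 t=3 v=7: → [3,5),[2,4); WM=2
i=3 t=4 v=4: → [4,6),[3,5); WM=3; [1,3) fires=1
i=4 t=1 v=9: → [1,3),[0,2); WM=3; [0,2) fires=1
i=5 t=5 v=9: → [5,7),[4,6); WM=4; [2,4) fires=3
i=6 t=6 v=5: → [6,8),[5,7); WM=5; [3,5) fires=3
i=7 t=9 v=1: → [9,11),[8,10); WM=8; [4,6) fires=2 [5,7) fires=2 [6,8) fires=1
i=8 t=6 v=1: → [6,8),[5,7); WM=8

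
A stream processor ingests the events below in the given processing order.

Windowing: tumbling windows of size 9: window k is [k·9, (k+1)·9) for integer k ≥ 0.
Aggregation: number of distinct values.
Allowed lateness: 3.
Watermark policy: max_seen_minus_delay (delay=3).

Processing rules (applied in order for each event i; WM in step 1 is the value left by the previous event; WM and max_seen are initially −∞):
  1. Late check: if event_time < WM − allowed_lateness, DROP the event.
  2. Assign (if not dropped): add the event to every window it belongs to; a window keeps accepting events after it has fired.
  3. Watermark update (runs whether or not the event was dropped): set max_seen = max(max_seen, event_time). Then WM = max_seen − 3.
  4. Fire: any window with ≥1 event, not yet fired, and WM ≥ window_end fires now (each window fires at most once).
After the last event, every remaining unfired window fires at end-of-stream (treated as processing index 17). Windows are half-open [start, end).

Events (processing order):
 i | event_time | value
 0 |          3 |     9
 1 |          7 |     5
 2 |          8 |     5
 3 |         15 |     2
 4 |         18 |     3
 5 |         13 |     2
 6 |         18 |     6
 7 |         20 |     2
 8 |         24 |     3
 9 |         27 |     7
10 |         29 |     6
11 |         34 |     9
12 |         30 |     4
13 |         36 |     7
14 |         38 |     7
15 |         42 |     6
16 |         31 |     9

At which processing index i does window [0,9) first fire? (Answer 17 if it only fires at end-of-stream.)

3

i=0 t=3 v=9: → [0,9); WM=0
i=1 t=7 v=5: → [0,9); WM=4
i=2 t=8 v=5: → [0,9); WM=5
i=3 t=15 v=2: → [9,18); WM=12; [0,9) fires=2
i=4 t=18 v=3: → [18,27); WM=15
i=5 t=13 v=2: → [9,18); WM=15
i=6 t=18 v=6: → [18,27); WM=15
i=7 t=20 v=2: → [18,27); WM=17
i=8 t=24 v=3: → [18,27); WM=21; [9,18) fires=1
i=9 t=27 v=7: → [27,36); WM=24
i=10 t=29 v=6: → [27,36); WM=26
i=11 t=34 v=9: → [27,36); WM=31; [18,27) fires=3
i=12 t=30 v=4: → [27,36); WM=31
i=13 t=36 v=7: → [36,45); WM=33
i=14 t=38 v=7: → [36,45); WM=35
i=15 t=42 v=6: → [36,45); WM=39; [27,36) fires=4
i=16 t=31 v=9: DROP (t<39-3); WM=39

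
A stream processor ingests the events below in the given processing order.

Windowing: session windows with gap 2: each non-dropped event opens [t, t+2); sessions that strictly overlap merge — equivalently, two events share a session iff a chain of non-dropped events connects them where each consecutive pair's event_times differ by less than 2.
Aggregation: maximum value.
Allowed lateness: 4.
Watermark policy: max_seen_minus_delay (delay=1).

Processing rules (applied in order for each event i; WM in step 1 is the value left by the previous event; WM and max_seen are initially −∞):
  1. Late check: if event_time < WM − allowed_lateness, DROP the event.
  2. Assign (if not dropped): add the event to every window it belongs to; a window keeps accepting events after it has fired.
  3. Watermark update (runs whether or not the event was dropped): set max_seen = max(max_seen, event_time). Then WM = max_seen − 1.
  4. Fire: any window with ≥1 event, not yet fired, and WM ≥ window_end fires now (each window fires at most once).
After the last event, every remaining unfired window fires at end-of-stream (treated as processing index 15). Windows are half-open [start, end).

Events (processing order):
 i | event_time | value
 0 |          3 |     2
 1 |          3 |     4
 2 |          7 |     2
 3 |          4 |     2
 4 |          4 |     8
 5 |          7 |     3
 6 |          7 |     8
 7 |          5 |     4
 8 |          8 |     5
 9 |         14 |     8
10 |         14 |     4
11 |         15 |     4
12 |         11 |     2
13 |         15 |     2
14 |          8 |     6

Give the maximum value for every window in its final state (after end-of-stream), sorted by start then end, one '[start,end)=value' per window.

[3,7)=8 [7,10)=8 [11,13)=2 [14,17)=8

i=0 t=3 v=2: → [3,5); WM=2
i=1 t=3 v=4: → [3,5); WM=2
i=2 t=7 v=2: → [7,9); WM=6
i=3 t=4 v=2: → [3,6); WM=6
i=4 t=4 v=8: → [3,6); WM=6
i=5 t=7 v=3: → [7,9); WM=6
i=6 t=7 v=8: → [7,9); WM=6
i=7 t=5 v=4: → [3,7); WM=6
i=8 t=8 v=5: → [7,10); WM=7
i=9 t=14 v=8: → [14,16); WM=13
i=10 t=14 v=4: → [14,16); WM=13
i=11 t=15 v=4: → [14,17); WM=14
i=12 t=11 v=2: → [11,13); WM=14
i=13 t=15 v=2: → [14,17); WM=14
i=14 t=8 v=6: DROP (t<14-4); WM=14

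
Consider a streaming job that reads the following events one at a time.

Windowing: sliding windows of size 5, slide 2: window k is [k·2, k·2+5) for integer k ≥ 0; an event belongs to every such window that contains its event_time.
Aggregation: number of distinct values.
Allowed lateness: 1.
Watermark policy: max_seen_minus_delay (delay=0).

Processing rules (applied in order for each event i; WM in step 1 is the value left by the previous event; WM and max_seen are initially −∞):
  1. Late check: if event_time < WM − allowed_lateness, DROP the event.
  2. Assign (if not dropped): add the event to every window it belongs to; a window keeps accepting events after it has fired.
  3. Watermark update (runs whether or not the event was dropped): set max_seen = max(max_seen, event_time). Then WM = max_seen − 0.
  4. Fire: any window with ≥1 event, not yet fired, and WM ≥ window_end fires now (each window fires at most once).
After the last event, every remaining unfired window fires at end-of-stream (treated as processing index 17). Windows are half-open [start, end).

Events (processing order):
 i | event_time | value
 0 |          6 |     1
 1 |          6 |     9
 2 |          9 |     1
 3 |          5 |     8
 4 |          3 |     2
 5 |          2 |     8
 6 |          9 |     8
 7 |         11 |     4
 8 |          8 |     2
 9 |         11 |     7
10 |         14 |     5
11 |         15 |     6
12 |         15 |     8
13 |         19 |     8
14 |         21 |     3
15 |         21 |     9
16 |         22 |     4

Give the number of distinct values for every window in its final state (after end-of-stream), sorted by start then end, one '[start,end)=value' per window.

i=0 t=6 v=1: → [6,11),[4,9),[2,7); WM=6
i=1 t=6 v=9: → [6,11),[4,9),[2,7); WM=6
i=2 t=9 v=1: → [8,13),[6,11); WM=9; [2,7) fires=2 [4,9) fires=2
i=3 t=5 v=8: DROP (t<9-1); WM=9
i=4 t=3 v=2: DROP (t<9-1); WM=9
i=5 t=2 v=8: DROP (t<9-1); WM=9
i=6 t=9 v=8: → [8,13),[6,11); WM=9
i=7 t=11 v=4: → [10,15),[8,13); WM=11; [6,11) fires=3
i=8 t=8 v=2: DROP (t<11-1); WM=11
i=9 t=11 v=7: → [10,15),[8,13); WM=11
i=10 t=14 v=5: → [14,19),[12,17),[10,15); WM=14; [8,13) fires=4
i=11 t=15 v=6: → [14,19),[12,17); WM=15; [10,15) fires=3
i=12 t=15 v=8: → [14,19),[12,17); WM=15
i=13 t=19 v=8: → [18,23),[16,21); WM=19; [12,17) fires=3 [14,19) fires=3
i=14 t=21 v=3: → [20,25),[18,23); WM=21; [16,21) fires=1
i=15 t=21 v=9: → [20,25),[18,23); WM=21
i=16 t=22 v=4: → [22,27),[20,25),[18,23); WM=22

[2,7)=2 [4,9)=2 [6,11)=3 [8,13)=4 [10,15)=3 [12,17)=3 [14,19)=3 [16,21)=1 [18,23)=4 [20,25)=3 [22,27)=1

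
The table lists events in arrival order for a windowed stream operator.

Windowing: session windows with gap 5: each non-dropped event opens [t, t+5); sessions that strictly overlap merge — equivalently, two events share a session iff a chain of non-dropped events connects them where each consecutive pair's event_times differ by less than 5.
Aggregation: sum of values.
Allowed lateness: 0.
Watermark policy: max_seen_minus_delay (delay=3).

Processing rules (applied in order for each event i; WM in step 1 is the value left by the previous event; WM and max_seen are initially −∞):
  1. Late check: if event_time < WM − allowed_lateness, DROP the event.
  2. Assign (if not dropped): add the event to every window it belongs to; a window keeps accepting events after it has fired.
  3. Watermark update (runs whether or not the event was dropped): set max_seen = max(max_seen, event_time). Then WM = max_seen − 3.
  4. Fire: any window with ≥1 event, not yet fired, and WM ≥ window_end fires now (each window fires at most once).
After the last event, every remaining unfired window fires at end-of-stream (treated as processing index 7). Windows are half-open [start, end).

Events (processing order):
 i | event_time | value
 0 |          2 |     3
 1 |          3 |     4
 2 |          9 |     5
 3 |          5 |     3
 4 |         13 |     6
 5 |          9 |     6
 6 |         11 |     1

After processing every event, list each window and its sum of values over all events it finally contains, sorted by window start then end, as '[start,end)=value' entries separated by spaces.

[2,8)=7 [9,18)=12

i=0 t=2 v=3: → [2,7); WM=-1
i=1 t=3 v=4: → [2,8); WM=0
i=2 t=9 v=5: → [9,14); WM=6
i=3 t=5 v=3: DROP (t<6-0); WM=6
i=4 t=13 v=6: → [9,18); WM=10
i=5 t=9 v=6: DROP (t<10-0); WM=10
i=6 t=11 v=1: → [9,18); WM=10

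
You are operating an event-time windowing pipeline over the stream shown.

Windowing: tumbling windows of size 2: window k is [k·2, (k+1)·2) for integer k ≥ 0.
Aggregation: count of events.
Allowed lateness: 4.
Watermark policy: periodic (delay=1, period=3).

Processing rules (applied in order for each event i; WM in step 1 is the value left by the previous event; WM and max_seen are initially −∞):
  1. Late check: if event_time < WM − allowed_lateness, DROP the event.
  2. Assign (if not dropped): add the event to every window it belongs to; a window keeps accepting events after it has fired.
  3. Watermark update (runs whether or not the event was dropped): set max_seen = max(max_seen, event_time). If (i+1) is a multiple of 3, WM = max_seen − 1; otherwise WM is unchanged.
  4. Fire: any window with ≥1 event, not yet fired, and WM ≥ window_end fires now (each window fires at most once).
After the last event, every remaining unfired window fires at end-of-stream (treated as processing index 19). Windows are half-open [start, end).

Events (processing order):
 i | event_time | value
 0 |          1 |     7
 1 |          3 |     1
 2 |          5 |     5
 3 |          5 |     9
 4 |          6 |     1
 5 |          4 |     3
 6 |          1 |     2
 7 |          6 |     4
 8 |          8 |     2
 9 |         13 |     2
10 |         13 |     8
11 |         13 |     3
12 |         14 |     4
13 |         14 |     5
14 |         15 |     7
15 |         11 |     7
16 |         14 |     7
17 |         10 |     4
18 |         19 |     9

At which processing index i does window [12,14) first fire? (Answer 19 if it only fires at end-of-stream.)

i=0 t=1 v=7: → [0,2); WM=−∞
i=1 t=3 v=1: → [2,4); WM=−∞
i=2 t=5 v=5: → [4,6); WM=4; [0,2) fires=1 [2,4) fires=1
i=3 t=5 v=9: → [4,6); WM=4
i=4 t=6 v=1: → [6,8); WM=4
i=5 t=4 v=3: → [4,6); WM=5
i=6 t=1 v=2: → [0,2); WM=5
i=7 t=6 v=4: → [6,8); WM=5
i=8 t=8 v=2: → [8,10); WM=7; [4,6) fires=3
i=9 t=13 v=2: → [12,14); WM=7
i=10 t=13 v=8: → [12,14); WM=7
i=11 t=13 v=3: → [12,14); WM=12; [6,8) fires=2 [8,10) fires=1
i=12 t=14 v=4: → [14,16); WM=12
i=13 t=14 v=5: → [14,16); WM=12
i=14 t=15 v=7: → [14,16); WM=14; [12,14) fires=3
i=15 t=11 v=7: → [10,12); WM=14; [10,12) fires=1
i=16 t=14 v=7: → [14,16); WM=14
i=17 t=10 v=4: → [10,12); WM=14
i=18 t=19 v=9: → [18,20); WM=14

14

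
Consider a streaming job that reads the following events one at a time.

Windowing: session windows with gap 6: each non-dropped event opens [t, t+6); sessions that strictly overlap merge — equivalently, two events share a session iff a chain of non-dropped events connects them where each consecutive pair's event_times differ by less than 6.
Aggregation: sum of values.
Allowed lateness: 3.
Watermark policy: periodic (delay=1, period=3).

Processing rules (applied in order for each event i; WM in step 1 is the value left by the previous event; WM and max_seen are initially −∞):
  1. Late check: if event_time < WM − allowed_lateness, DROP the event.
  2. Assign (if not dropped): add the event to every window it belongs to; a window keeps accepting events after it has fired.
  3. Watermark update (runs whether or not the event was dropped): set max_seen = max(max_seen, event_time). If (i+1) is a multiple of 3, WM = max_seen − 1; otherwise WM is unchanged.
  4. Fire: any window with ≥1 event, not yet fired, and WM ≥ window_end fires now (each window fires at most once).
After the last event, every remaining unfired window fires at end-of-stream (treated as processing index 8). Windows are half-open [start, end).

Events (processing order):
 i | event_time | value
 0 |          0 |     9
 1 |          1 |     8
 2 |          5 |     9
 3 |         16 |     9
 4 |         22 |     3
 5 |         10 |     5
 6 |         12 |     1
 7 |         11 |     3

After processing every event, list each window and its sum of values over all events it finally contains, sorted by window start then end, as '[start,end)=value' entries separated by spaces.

[0,16)=31 [16,22)=9 [22,28)=3

i=0 t=0 v=9: → [0,6); WM=−∞
i=1 t=1 v=8: → [0,7); WM=−∞
i=2 t=5 v=9: → [0,11); WM=4
i=3 t=16 v=9: → [16,22); WM=4
i=4 t=22 v=3: → [22,28); WM=4
i=5 t=10 v=5: → [0,16); WM=21
i=6 t=12 v=1: DROP (t<21-3); WM=21
i=7 t=11 v=3: DROP (t<21-3); WM=21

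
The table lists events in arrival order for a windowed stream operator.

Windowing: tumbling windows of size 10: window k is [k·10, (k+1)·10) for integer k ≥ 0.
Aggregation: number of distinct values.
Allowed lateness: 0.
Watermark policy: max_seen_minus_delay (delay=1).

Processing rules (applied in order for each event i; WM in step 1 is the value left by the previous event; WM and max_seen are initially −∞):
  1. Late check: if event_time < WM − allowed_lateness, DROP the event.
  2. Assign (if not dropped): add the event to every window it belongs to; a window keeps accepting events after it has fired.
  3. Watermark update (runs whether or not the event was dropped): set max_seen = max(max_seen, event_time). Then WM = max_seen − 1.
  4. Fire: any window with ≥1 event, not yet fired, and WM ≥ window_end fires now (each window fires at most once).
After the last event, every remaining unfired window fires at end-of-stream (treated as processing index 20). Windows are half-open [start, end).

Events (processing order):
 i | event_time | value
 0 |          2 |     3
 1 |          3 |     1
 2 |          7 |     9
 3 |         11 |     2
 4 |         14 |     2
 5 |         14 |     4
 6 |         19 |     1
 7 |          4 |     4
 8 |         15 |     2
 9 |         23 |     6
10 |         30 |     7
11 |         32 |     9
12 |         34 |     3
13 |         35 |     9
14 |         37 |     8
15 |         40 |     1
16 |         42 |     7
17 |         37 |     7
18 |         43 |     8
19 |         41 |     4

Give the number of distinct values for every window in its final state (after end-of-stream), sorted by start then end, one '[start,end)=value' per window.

[0,10)=3 [10,20)=3 [20,30)=1 [30,40)=4 [40,50)=3

i=0 t=2 v=3: → [0,10); WM=1
i=1 t=3 v=1: → [0,10); WM=2
i=2 t=7 v=9: → [0,10); WM=6
i=3 t=11 v=2: → [10,20); WM=10; [0,10) fires=3
i=4 t=14 v=2: → [10,20); WM=13
i=5 t=14 v=4: → [10,20); WM=13
i=6 t=19 v=1: → [10,20); WM=18
i=7 t=4 v=4: DROP (t<18-0); WM=18
i=8 t=15 v=2: DROP (t<18-0); WM=18
i=9 t=23 v=6: → [20,30); WM=22; [10,20) fires=3
i=10 t=30 v=7: → [30,40); WM=29
i=11 t=32 v=9: → [30,40); WM=31; [20,30) fires=1
i=12 t=34 v=3: → [30,40); WM=33
i=13 t=35 v=9: → [30,40); WM=34
i=14 t=37 v=8: → [30,40); WM=36
i=15 t=40 v=1: → [40,50); WM=39
i=16 t=42 v=7: → [40,50); WM=41; [30,40) fires=4
i=17 t=37 v=7: DROP (t<41-0); WM=41
i=18 t=43 v=8: → [40,50); WM=42
i=19 t=41 v=4: DROP (t<42-0); WM=42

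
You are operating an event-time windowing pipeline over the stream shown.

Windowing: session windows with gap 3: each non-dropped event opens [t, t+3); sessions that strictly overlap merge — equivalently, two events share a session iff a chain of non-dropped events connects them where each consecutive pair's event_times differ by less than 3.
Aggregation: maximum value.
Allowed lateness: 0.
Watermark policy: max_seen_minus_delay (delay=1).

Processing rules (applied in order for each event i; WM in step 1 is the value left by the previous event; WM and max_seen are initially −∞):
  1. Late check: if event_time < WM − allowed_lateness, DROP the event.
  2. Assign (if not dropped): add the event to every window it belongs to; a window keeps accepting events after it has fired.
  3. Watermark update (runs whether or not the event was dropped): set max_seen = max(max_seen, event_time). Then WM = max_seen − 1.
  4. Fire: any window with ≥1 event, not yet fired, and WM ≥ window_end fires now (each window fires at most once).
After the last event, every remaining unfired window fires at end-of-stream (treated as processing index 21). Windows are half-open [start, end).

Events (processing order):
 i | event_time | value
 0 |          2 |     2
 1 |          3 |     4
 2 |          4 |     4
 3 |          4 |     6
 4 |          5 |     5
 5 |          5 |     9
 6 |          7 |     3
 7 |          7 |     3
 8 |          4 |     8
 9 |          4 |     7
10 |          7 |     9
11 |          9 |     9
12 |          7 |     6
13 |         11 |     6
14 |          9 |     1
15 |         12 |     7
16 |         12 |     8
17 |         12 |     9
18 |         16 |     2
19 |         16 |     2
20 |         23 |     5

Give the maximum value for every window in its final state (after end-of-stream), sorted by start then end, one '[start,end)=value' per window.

i=0 t=2 v=2: → [2,5); WM=1
i=1 t=3 v=4: → [2,6); WM=2
i=2 t=4 v=4: → [2,7); WM=3
i=3 t=4 v=6: → [2,7); WM=3
i=4 t=5 v=5: → [2,8); WM=4
i=5 t=5 v=9: → [2,8); WM=4
i=6 t=7 v=3: → [2,10); WM=6
i=7 t=7 v=3: → [2,10); WM=6
i=8 t=4 v=8: DROP (t<6-0); WM=6
i=9 t=4 v=7: DROP (t<6-0); WM=6
i=10 t=7 v=9: → [2,10); WM=6
i=11 t=9 v=9: → [2,12); WM=8
i=12 t=7 v=6: DROP (t<8-0); WM=8
i=13 t=11 v=6: → [2,14); WM=10
i=14 t=9 v=1: DROP (t<10-0); WM=10
i=15 t=12 v=7: → [2,15); WM=11
i=16 t=12 v=8: → [2,15); WM=11
i=17 t=12 v=9: → [2,15); WM=11
i=18 t=16 v=2: → [16,19); WM=15
i=19 t=16 v=2: → [16,19); WM=15
i=20 t=23 v=5: → [23,26); WM=22

[2,15)=9 [16,19)=2 [23,26)=5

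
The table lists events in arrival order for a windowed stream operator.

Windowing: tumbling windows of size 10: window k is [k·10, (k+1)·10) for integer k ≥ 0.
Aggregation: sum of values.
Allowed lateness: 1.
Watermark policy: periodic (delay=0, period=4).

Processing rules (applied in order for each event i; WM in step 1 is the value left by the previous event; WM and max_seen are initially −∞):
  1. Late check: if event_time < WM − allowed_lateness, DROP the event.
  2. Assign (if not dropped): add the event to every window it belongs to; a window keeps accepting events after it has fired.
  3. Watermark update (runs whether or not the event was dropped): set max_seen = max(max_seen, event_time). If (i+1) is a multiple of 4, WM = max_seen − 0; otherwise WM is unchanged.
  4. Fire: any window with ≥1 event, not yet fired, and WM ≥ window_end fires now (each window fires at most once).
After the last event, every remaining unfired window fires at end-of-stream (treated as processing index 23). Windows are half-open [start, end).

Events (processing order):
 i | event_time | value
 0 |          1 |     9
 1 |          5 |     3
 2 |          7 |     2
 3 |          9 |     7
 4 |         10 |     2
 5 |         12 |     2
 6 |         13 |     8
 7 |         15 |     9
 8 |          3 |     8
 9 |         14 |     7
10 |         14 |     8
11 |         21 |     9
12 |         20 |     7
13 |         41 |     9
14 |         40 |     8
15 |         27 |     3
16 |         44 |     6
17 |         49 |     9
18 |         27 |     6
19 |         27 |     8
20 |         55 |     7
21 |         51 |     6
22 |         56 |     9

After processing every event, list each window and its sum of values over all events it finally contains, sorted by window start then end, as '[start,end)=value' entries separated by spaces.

i=0 t=1 v=9: → [0,10); WM=−∞
i=1 t=5 v=3: → [0,10); WM=−∞
i=2 t=7 v=2: → [0,10); WM=−∞
i=3 t=9 v=7: → [0,10); WM=9
i=4 t=10 v=2: → [10,20); WM=9
i=5 t=12 v=2: → [10,20); WM=9
i=6 t=13 v=8: → [10,20); WM=9
i=7 t=15 v=9: → [10,20); WM=15; [0,10) fires=21
i=8 t=3 v=8: DROP (t<15-1); WM=15
i=9 t=14 v=7: → [10,20); WM=15
i=10 t=14 v=8: → [10,20); WM=15
i=11 t=21 v=9: → [20,30); WM=21; [10,20) fires=36
i=12 t=20 v=7: → [20,30); WM=21
i=13 t=41 v=9: → [40,50); WM=21
i=14 t=40 v=8: → [40,50); WM=21
i=15 t=27 v=3: → [20,30); WM=41; [20,30) fires=19
i=16 t=44 v=6: → [40,50); WM=41
i=17 t=49 v=9: → [40,50); WM=41
i=18 t=27 v=6: DROP (t<41-1); WM=41
i=19 t=27 v=8: DROP (t<41-1); WM=49
i=20 t=55 v=7: → [50,60); WM=49
i=21 t=51 v=6: → [50,60); WM=49
i=22 t=56 v=9: → [50,60); WM=49

[0,10)=21 [10,20)=36 [20,30)=19 [40,50)=32 [50,60)=22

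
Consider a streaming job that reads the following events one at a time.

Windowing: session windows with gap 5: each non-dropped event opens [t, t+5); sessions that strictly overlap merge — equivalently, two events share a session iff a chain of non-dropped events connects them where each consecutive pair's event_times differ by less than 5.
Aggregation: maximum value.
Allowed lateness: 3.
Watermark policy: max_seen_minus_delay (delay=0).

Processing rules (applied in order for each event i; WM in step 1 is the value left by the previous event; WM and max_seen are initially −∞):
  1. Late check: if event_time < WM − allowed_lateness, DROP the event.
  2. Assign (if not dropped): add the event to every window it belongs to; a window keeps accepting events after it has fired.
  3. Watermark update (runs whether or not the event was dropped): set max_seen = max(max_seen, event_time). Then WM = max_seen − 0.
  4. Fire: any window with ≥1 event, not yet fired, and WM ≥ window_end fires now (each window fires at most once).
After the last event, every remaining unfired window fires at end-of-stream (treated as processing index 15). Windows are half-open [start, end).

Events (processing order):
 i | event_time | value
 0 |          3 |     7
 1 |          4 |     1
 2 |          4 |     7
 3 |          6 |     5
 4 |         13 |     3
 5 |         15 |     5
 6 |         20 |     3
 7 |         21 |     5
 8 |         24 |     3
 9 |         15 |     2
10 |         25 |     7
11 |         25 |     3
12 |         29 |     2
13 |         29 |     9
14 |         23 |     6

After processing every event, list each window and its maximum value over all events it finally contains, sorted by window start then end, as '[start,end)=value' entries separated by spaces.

[3,11)=7 [13,20)=5 [20,34)=9

i=0 t=3 v=7: → [3,8); WM=3
i=1 t=4 v=1: → [3,9); WM=4
i=2 t=4 v=7: → [3,9); WM=4
i=3 t=6 v=5: → [3,11); WM=6
i=4 t=13 v=3: → [13,18); WM=13
i=5 t=15 v=5: → [13,20); WM=15
i=6 t=20 v=3: → [20,25); WM=20
i=7 t=21 v=5: → [20,26); WM=21
i=8 t=24 v=3: → [20,29); WM=24
i=9 t=15 v=2: DROP (t<24-3); WM=24
i=10 t=25 v=7: → [20,30); WM=25
i=11 t=25 v=3: → [20,30); WM=25
i=12 t=29 v=2: → [20,34); WM=29
i=13 t=29 v=9: → [20,34); WM=29
i=14 t=23 v=6: DROP (t<29-3); WM=29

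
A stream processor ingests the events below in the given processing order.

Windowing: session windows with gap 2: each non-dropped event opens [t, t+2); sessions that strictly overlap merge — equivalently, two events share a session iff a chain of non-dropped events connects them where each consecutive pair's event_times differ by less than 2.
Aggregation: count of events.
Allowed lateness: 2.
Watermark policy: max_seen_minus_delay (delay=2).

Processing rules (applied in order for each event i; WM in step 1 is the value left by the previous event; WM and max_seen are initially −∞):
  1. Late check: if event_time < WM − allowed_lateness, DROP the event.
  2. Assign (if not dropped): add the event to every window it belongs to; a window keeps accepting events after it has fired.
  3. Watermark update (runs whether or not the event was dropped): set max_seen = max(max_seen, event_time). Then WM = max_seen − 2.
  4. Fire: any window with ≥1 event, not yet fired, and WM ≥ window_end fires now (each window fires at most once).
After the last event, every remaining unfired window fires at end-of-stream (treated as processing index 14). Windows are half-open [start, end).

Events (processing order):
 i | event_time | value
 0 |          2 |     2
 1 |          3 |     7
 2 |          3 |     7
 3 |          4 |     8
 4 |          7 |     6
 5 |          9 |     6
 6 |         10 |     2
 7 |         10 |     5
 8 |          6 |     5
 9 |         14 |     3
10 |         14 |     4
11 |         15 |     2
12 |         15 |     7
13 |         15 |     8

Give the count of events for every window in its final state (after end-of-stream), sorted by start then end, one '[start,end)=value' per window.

[2,6)=4 [6,9)=2 [9,12)=3 [14,17)=5

i=0 t=2 v=2: → [2,4); WM=0
i=1 t=3 v=7: → [2,5); WM=1
i=2 t=3 v=7: → [2,5); WM=1
i=3 t=4 v=8: → [2,6); WM=2
i=4 t=7 v=6: → [7,9); WM=5
i=5 t=9 v=6: → [9,11); WM=7
i=6 t=10 v=2: → [9,12); WM=8
i=7 t=10 v=5: → [9,12); WM=8
i=8 t=6 v=5: → [6,9); WM=8
i=9 t=14 v=3: → [14,16); WM=12
i=10 t=14 v=4: → [14,16); WM=12
i=11 t=15 v=2: → [14,17); WM=13
i=12 t=15 v=7: → [14,17); WM=13
i=13 t=15 v=8: → [14,17); WM=13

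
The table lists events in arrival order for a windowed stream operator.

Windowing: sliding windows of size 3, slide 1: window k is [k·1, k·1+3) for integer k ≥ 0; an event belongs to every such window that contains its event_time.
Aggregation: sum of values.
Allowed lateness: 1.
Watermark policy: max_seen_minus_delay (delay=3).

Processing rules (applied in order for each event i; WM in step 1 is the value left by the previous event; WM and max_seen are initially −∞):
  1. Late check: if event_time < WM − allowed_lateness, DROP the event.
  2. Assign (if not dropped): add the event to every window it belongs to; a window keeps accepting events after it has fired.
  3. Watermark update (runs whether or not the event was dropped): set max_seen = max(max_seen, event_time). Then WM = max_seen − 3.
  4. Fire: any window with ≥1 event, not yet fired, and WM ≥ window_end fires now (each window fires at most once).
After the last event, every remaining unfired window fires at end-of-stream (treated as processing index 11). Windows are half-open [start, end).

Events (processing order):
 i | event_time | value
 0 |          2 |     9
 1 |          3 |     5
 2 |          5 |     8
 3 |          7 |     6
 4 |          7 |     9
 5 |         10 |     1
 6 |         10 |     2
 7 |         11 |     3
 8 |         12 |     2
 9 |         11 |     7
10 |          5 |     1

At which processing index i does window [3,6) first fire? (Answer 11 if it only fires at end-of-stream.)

i=0 t=2 v=9: → [2,5),[1,4),[0,3); WM=-1
i=1 t=3 v=5: → [3,6),[2,5),[1,4); WM=0
i=2 t=5 v=8: → [5,8),[4,7),[3,6); WM=2
i=3 t=7 v=6: → [7,10),[6,9),[5,8); WM=4; [0,3) fires=9 [1,4) fires=14
i=4 t=7 v=9: → [7,10),[6,9),[5,8); WM=4
i=5 t=10 v=1: → [10,13),[9,12),[8,11); WM=7; [2,5) fires=14 [3,6) fires=13 [4,7) fires=8
i=6 t=10 v=2: → [10,13),[9,12),[8,11); WM=7
i=7 t=11 v=3: → [11,14),[10,13),[9,12); WM=8; [5,8) fires=23
i=8 t=12 v=2: → [12,15),[11,14),[10,13); WM=9; [6,9) fires=15
i=9 t=11 v=7: → [11,14),[10,13),[9,12); WM=9
i=10 t=5 v=1: DROP (t<9-1); WM=9

5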